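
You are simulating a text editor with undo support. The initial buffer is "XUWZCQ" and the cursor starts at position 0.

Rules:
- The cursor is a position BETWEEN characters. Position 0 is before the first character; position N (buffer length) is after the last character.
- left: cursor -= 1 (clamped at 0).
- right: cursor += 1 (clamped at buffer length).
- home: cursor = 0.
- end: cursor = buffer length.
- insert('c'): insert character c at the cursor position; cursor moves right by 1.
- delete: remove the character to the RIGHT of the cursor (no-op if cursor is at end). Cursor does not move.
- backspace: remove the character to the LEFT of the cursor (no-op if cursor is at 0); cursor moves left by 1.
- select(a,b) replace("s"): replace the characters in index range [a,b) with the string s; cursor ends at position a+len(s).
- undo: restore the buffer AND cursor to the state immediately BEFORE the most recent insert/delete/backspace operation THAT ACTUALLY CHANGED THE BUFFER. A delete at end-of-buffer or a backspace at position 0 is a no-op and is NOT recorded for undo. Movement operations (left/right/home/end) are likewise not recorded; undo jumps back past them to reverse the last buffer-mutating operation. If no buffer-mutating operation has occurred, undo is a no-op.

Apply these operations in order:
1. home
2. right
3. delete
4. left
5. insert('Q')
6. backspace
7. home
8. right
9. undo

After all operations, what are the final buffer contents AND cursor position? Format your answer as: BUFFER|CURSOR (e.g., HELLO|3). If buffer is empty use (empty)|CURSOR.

After op 1 (home): buf='XUWZCQ' cursor=0
After op 2 (right): buf='XUWZCQ' cursor=1
After op 3 (delete): buf='XWZCQ' cursor=1
After op 4 (left): buf='XWZCQ' cursor=0
After op 5 (insert('Q')): buf='QXWZCQ' cursor=1
After op 6 (backspace): buf='XWZCQ' cursor=0
After op 7 (home): buf='XWZCQ' cursor=0
After op 8 (right): buf='XWZCQ' cursor=1
After op 9 (undo): buf='QXWZCQ' cursor=1

Answer: QXWZCQ|1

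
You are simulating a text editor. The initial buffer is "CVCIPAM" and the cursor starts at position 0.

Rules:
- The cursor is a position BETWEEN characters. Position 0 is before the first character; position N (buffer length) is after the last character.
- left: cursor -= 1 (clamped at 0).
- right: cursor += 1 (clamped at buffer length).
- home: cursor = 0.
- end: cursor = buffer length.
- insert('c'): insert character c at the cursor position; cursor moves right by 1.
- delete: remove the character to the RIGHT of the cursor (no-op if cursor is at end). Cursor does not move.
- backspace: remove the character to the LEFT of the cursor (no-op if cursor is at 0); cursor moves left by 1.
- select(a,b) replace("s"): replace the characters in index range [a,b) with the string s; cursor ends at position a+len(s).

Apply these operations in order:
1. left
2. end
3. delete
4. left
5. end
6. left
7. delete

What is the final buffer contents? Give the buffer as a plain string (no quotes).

After op 1 (left): buf='CVCIPAM' cursor=0
After op 2 (end): buf='CVCIPAM' cursor=7
After op 3 (delete): buf='CVCIPAM' cursor=7
After op 4 (left): buf='CVCIPAM' cursor=6
After op 5 (end): buf='CVCIPAM' cursor=7
After op 6 (left): buf='CVCIPAM' cursor=6
After op 7 (delete): buf='CVCIPA' cursor=6

Answer: CVCIPA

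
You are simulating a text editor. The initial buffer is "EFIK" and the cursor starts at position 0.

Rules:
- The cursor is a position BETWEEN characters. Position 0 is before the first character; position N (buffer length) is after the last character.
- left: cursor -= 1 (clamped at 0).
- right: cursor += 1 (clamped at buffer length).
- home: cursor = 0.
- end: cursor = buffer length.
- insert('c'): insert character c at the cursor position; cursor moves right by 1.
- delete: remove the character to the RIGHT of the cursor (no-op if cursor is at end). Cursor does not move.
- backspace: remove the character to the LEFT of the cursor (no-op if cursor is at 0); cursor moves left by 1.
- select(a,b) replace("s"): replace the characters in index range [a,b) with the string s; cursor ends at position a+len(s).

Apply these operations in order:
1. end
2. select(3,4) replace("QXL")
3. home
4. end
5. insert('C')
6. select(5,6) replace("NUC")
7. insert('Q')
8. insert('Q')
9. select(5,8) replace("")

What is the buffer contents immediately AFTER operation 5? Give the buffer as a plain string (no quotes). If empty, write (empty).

Answer: EFIQXLC

Derivation:
After op 1 (end): buf='EFIK' cursor=4
After op 2 (select(3,4) replace("QXL")): buf='EFIQXL' cursor=6
After op 3 (home): buf='EFIQXL' cursor=0
After op 4 (end): buf='EFIQXL' cursor=6
After op 5 (insert('C')): buf='EFIQXLC' cursor=7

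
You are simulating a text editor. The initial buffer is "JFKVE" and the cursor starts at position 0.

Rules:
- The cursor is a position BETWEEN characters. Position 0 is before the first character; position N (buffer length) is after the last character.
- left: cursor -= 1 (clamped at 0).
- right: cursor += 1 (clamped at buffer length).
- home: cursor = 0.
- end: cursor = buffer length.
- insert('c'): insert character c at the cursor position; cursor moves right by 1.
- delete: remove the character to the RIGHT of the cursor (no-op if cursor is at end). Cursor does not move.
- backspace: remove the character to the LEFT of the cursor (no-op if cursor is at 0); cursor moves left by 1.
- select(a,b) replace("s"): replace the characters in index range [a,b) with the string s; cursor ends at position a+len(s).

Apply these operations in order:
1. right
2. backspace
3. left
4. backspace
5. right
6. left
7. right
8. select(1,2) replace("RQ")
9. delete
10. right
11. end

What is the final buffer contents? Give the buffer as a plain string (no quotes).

After op 1 (right): buf='JFKVE' cursor=1
After op 2 (backspace): buf='FKVE' cursor=0
After op 3 (left): buf='FKVE' cursor=0
After op 4 (backspace): buf='FKVE' cursor=0
After op 5 (right): buf='FKVE' cursor=1
After op 6 (left): buf='FKVE' cursor=0
After op 7 (right): buf='FKVE' cursor=1
After op 8 (select(1,2) replace("RQ")): buf='FRQVE' cursor=3
After op 9 (delete): buf='FRQE' cursor=3
After op 10 (right): buf='FRQE' cursor=4
After op 11 (end): buf='FRQE' cursor=4

Answer: FRQE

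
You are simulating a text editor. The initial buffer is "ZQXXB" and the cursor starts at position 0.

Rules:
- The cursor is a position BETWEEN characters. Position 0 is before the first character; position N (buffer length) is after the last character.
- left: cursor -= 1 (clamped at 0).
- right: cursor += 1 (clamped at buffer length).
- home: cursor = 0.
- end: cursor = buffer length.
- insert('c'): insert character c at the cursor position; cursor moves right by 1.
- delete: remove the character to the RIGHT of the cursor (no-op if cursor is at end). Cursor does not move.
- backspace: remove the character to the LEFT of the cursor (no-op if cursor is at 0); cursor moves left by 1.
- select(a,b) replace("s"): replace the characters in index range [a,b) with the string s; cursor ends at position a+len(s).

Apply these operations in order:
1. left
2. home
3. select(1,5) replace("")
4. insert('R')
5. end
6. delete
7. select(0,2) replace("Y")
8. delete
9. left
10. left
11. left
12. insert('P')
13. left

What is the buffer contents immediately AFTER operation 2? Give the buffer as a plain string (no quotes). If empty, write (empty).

Answer: ZQXXB

Derivation:
After op 1 (left): buf='ZQXXB' cursor=0
After op 2 (home): buf='ZQXXB' cursor=0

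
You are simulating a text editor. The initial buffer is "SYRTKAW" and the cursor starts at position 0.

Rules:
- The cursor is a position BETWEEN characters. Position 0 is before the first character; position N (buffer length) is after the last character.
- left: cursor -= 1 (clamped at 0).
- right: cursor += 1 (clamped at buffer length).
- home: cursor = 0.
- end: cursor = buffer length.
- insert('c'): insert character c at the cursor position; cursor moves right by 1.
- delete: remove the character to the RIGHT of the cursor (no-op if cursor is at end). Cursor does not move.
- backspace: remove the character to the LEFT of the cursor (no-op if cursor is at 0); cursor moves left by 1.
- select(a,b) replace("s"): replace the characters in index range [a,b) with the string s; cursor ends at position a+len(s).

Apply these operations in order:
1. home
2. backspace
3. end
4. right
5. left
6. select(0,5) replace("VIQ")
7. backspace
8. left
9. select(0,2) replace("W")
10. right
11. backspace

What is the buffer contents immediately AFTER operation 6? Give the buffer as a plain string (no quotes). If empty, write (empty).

After op 1 (home): buf='SYRTKAW' cursor=0
After op 2 (backspace): buf='SYRTKAW' cursor=0
After op 3 (end): buf='SYRTKAW' cursor=7
After op 4 (right): buf='SYRTKAW' cursor=7
After op 5 (left): buf='SYRTKAW' cursor=6
After op 6 (select(0,5) replace("VIQ")): buf='VIQAW' cursor=3

Answer: VIQAW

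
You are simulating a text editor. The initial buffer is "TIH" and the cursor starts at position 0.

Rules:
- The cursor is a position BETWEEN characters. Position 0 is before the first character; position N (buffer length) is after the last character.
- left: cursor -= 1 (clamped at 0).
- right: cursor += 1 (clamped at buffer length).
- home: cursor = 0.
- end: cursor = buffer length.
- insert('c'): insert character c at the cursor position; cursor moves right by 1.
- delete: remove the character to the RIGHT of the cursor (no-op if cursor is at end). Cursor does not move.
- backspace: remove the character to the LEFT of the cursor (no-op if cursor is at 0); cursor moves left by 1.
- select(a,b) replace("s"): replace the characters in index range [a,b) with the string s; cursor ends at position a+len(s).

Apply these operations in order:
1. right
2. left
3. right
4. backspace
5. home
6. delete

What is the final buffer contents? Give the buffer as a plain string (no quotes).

Answer: H

Derivation:
After op 1 (right): buf='TIH' cursor=1
After op 2 (left): buf='TIH' cursor=0
After op 3 (right): buf='TIH' cursor=1
After op 4 (backspace): buf='IH' cursor=0
After op 5 (home): buf='IH' cursor=0
After op 6 (delete): buf='H' cursor=0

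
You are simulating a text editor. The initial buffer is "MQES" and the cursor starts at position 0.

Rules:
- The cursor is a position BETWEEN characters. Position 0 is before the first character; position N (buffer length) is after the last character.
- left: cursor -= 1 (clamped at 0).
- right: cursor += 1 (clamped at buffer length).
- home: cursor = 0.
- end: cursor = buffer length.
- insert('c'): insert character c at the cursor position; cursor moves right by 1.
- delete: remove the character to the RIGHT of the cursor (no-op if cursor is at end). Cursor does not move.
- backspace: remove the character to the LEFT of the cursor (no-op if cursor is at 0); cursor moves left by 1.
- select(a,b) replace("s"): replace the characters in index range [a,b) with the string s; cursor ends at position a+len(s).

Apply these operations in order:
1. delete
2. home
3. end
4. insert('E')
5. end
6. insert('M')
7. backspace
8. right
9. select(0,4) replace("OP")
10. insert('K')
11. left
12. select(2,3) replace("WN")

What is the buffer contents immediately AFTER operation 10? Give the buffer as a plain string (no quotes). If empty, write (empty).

Answer: OPK

Derivation:
After op 1 (delete): buf='QES' cursor=0
After op 2 (home): buf='QES' cursor=0
After op 3 (end): buf='QES' cursor=3
After op 4 (insert('E')): buf='QESE' cursor=4
After op 5 (end): buf='QESE' cursor=4
After op 6 (insert('M')): buf='QESEM' cursor=5
After op 7 (backspace): buf='QESE' cursor=4
After op 8 (right): buf='QESE' cursor=4
After op 9 (select(0,4) replace("OP")): buf='OP' cursor=2
After op 10 (insert('K')): buf='OPK' cursor=3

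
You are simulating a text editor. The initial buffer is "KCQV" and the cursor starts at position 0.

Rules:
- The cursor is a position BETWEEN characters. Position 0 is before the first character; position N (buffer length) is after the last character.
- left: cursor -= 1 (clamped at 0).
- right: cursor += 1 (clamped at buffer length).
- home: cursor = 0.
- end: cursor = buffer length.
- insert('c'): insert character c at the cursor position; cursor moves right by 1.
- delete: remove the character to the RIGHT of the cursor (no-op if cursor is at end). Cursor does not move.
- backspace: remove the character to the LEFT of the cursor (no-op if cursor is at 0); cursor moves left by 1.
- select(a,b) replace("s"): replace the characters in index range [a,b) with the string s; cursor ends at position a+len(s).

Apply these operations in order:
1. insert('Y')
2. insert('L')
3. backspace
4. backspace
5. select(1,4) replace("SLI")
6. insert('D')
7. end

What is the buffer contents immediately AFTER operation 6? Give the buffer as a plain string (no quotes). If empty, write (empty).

Answer: KSLID

Derivation:
After op 1 (insert('Y')): buf='YKCQV' cursor=1
After op 2 (insert('L')): buf='YLKCQV' cursor=2
After op 3 (backspace): buf='YKCQV' cursor=1
After op 4 (backspace): buf='KCQV' cursor=0
After op 5 (select(1,4) replace("SLI")): buf='KSLI' cursor=4
After op 6 (insert('D')): buf='KSLID' cursor=5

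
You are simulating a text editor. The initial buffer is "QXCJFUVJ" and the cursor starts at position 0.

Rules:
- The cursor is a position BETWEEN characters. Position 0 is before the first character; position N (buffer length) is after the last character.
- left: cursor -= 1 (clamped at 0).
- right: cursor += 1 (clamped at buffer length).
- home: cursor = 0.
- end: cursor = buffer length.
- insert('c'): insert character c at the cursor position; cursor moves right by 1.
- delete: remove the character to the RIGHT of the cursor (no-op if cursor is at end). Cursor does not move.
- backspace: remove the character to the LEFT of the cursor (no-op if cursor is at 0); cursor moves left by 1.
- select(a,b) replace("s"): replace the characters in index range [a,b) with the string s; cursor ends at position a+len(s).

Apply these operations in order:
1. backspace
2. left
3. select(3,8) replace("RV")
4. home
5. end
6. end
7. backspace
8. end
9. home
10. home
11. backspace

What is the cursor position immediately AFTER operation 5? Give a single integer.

Answer: 5

Derivation:
After op 1 (backspace): buf='QXCJFUVJ' cursor=0
After op 2 (left): buf='QXCJFUVJ' cursor=0
After op 3 (select(3,8) replace("RV")): buf='QXCRV' cursor=5
After op 4 (home): buf='QXCRV' cursor=0
After op 5 (end): buf='QXCRV' cursor=5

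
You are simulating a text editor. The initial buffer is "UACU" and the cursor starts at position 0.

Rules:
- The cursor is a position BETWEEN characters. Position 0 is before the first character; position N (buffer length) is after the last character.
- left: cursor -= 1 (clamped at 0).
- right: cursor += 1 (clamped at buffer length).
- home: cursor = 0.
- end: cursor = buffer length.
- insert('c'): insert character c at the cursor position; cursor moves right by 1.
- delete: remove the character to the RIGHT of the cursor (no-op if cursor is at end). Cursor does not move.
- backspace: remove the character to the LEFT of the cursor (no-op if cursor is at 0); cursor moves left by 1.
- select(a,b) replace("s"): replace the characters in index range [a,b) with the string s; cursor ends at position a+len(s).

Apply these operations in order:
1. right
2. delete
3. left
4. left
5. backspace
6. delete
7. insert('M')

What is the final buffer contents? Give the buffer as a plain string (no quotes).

After op 1 (right): buf='UACU' cursor=1
After op 2 (delete): buf='UCU' cursor=1
After op 3 (left): buf='UCU' cursor=0
After op 4 (left): buf='UCU' cursor=0
After op 5 (backspace): buf='UCU' cursor=0
After op 6 (delete): buf='CU' cursor=0
After op 7 (insert('M')): buf='MCU' cursor=1

Answer: MCU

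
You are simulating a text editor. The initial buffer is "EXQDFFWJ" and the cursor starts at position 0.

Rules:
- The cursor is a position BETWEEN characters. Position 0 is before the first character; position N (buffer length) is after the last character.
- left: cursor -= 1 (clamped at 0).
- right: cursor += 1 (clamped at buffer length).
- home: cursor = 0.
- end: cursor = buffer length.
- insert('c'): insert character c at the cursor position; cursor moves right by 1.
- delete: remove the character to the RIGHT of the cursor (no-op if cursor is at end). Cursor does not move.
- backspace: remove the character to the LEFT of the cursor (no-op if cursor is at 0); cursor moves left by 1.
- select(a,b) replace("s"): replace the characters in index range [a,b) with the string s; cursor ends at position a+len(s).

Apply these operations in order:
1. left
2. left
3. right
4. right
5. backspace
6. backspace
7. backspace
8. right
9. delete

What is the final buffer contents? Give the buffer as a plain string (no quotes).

Answer: QFFWJ

Derivation:
After op 1 (left): buf='EXQDFFWJ' cursor=0
After op 2 (left): buf='EXQDFFWJ' cursor=0
After op 3 (right): buf='EXQDFFWJ' cursor=1
After op 4 (right): buf='EXQDFFWJ' cursor=2
After op 5 (backspace): buf='EQDFFWJ' cursor=1
After op 6 (backspace): buf='QDFFWJ' cursor=0
After op 7 (backspace): buf='QDFFWJ' cursor=0
After op 8 (right): buf='QDFFWJ' cursor=1
After op 9 (delete): buf='QFFWJ' cursor=1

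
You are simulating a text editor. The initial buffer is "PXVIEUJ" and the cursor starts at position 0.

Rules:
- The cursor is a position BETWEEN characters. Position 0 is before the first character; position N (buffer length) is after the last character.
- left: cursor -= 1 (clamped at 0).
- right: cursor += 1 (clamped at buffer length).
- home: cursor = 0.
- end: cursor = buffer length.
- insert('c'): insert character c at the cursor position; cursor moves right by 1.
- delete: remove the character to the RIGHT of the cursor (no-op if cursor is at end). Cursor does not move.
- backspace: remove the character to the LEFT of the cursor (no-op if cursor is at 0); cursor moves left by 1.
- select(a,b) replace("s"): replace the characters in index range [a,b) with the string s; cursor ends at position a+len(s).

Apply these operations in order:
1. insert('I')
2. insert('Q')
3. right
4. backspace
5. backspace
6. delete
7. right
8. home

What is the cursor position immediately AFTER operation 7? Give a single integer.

After op 1 (insert('I')): buf='IPXVIEUJ' cursor=1
After op 2 (insert('Q')): buf='IQPXVIEUJ' cursor=2
After op 3 (right): buf='IQPXVIEUJ' cursor=3
After op 4 (backspace): buf='IQXVIEUJ' cursor=2
After op 5 (backspace): buf='IXVIEUJ' cursor=1
After op 6 (delete): buf='IVIEUJ' cursor=1
After op 7 (right): buf='IVIEUJ' cursor=2

Answer: 2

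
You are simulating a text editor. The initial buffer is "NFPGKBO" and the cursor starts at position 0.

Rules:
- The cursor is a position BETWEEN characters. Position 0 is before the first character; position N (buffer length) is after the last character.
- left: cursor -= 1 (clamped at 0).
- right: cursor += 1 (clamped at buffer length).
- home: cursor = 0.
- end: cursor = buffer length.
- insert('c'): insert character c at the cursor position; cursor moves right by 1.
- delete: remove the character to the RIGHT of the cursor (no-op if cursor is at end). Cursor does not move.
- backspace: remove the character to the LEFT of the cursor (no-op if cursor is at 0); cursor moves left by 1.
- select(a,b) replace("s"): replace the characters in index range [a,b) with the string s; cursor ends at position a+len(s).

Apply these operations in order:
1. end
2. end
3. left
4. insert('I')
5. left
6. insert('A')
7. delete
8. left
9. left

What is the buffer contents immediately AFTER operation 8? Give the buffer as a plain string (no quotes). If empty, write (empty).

Answer: NFPGKBAO

Derivation:
After op 1 (end): buf='NFPGKBO' cursor=7
After op 2 (end): buf='NFPGKBO' cursor=7
After op 3 (left): buf='NFPGKBO' cursor=6
After op 4 (insert('I')): buf='NFPGKBIO' cursor=7
After op 5 (left): buf='NFPGKBIO' cursor=6
After op 6 (insert('A')): buf='NFPGKBAIO' cursor=7
After op 7 (delete): buf='NFPGKBAO' cursor=7
After op 8 (left): buf='NFPGKBAO' cursor=6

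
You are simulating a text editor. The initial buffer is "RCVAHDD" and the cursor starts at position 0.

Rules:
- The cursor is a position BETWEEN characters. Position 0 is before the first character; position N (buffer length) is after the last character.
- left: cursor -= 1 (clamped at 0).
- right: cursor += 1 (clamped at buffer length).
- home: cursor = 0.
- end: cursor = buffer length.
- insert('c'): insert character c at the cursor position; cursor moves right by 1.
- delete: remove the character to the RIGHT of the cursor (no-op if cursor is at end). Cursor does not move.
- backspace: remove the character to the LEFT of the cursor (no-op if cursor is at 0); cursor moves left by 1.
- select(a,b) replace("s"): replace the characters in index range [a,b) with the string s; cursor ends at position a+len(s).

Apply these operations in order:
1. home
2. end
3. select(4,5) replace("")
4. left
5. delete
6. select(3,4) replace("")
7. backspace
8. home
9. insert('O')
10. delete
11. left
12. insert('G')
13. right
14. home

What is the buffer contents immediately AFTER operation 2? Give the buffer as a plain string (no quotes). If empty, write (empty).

Answer: RCVAHDD

Derivation:
After op 1 (home): buf='RCVAHDD' cursor=0
After op 2 (end): buf='RCVAHDD' cursor=7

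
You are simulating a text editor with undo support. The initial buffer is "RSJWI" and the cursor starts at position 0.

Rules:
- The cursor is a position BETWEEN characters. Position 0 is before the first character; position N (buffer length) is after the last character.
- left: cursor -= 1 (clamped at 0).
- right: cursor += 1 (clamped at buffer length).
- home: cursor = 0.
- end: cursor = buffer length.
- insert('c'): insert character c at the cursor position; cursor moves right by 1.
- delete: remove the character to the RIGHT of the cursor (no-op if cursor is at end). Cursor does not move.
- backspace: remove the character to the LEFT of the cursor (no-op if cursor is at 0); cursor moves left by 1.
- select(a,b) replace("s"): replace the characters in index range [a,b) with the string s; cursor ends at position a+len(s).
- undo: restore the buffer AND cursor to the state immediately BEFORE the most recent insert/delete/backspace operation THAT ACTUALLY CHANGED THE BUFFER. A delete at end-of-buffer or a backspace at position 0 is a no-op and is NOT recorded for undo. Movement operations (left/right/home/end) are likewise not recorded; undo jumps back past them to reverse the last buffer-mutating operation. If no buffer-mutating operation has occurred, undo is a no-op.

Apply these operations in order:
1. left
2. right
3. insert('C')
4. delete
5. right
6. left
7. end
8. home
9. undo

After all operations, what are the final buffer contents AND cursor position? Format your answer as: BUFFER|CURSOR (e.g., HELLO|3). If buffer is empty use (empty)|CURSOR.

After op 1 (left): buf='RSJWI' cursor=0
After op 2 (right): buf='RSJWI' cursor=1
After op 3 (insert('C')): buf='RCSJWI' cursor=2
After op 4 (delete): buf='RCJWI' cursor=2
After op 5 (right): buf='RCJWI' cursor=3
After op 6 (left): buf='RCJWI' cursor=2
After op 7 (end): buf='RCJWI' cursor=5
After op 8 (home): buf='RCJWI' cursor=0
After op 9 (undo): buf='RCSJWI' cursor=2

Answer: RCSJWI|2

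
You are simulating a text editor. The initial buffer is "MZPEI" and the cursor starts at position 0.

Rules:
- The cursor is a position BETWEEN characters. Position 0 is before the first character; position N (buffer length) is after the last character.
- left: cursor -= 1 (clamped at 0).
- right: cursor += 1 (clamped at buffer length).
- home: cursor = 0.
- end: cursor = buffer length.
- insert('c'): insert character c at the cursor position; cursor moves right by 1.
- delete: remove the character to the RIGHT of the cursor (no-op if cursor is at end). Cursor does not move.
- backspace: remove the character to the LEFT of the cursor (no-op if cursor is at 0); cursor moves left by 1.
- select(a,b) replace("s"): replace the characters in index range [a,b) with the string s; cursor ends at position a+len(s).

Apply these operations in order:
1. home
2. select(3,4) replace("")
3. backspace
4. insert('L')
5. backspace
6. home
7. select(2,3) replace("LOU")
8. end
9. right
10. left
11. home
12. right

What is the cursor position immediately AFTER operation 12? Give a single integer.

After op 1 (home): buf='MZPEI' cursor=0
After op 2 (select(3,4) replace("")): buf='MZPI' cursor=3
After op 3 (backspace): buf='MZI' cursor=2
After op 4 (insert('L')): buf='MZLI' cursor=3
After op 5 (backspace): buf='MZI' cursor=2
After op 6 (home): buf='MZI' cursor=0
After op 7 (select(2,3) replace("LOU")): buf='MZLOU' cursor=5
After op 8 (end): buf='MZLOU' cursor=5
After op 9 (right): buf='MZLOU' cursor=5
After op 10 (left): buf='MZLOU' cursor=4
After op 11 (home): buf='MZLOU' cursor=0
After op 12 (right): buf='MZLOU' cursor=1

Answer: 1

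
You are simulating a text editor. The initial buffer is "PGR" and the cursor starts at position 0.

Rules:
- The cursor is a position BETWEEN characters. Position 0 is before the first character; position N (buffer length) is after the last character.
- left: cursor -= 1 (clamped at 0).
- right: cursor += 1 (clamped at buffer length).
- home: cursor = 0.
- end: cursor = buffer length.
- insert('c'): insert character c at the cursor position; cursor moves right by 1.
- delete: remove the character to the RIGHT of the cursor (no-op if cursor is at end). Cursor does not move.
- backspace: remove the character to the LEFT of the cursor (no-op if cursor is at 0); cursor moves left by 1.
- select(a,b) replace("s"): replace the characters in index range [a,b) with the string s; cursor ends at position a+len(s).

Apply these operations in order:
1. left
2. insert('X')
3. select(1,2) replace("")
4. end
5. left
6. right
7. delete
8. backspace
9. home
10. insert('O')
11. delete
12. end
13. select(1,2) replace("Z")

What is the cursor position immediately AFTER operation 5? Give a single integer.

After op 1 (left): buf='PGR' cursor=0
After op 2 (insert('X')): buf='XPGR' cursor=1
After op 3 (select(1,2) replace("")): buf='XGR' cursor=1
After op 4 (end): buf='XGR' cursor=3
After op 5 (left): buf='XGR' cursor=2

Answer: 2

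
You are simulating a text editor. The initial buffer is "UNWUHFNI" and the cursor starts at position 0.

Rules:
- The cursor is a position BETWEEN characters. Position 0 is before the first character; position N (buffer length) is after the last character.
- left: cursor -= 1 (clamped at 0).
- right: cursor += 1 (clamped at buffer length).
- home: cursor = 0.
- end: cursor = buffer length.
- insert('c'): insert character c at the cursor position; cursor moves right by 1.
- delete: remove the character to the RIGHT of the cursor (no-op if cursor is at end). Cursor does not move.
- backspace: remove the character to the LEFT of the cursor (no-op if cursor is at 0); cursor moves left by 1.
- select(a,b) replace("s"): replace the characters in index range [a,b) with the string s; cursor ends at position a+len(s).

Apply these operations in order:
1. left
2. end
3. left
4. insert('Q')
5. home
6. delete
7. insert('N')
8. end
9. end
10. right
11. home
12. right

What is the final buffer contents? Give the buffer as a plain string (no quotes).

Answer: NNWUHFNQI

Derivation:
After op 1 (left): buf='UNWUHFNI' cursor=0
After op 2 (end): buf='UNWUHFNI' cursor=8
After op 3 (left): buf='UNWUHFNI' cursor=7
After op 4 (insert('Q')): buf='UNWUHFNQI' cursor=8
After op 5 (home): buf='UNWUHFNQI' cursor=0
After op 6 (delete): buf='NWUHFNQI' cursor=0
After op 7 (insert('N')): buf='NNWUHFNQI' cursor=1
After op 8 (end): buf='NNWUHFNQI' cursor=9
After op 9 (end): buf='NNWUHFNQI' cursor=9
After op 10 (right): buf='NNWUHFNQI' cursor=9
After op 11 (home): buf='NNWUHFNQI' cursor=0
After op 12 (right): buf='NNWUHFNQI' cursor=1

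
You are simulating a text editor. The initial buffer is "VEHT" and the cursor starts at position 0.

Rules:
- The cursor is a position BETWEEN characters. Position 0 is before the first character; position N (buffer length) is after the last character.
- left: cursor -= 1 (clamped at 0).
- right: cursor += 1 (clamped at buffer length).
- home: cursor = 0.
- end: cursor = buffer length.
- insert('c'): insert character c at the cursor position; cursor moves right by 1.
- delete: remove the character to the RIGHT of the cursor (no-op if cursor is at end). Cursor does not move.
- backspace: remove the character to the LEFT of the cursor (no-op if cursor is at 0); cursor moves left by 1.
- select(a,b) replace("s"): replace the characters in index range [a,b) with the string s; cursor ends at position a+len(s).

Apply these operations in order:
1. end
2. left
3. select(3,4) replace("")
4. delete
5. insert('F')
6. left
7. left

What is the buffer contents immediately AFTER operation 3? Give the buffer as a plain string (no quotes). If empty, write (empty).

After op 1 (end): buf='VEHT' cursor=4
After op 2 (left): buf='VEHT' cursor=3
After op 3 (select(3,4) replace("")): buf='VEH' cursor=3

Answer: VEH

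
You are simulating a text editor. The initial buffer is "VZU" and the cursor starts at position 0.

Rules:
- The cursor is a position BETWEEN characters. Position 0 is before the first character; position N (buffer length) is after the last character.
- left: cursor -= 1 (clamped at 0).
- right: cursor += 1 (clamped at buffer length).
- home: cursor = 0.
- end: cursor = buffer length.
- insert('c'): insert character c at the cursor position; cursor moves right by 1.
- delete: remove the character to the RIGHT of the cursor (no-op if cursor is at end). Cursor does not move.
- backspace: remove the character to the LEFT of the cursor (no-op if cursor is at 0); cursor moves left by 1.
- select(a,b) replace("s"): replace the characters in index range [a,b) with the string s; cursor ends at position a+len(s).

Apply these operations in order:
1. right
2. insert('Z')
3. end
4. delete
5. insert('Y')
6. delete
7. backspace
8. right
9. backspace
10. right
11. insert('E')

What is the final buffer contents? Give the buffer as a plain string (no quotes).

After op 1 (right): buf='VZU' cursor=1
After op 2 (insert('Z')): buf='VZZU' cursor=2
After op 3 (end): buf='VZZU' cursor=4
After op 4 (delete): buf='VZZU' cursor=4
After op 5 (insert('Y')): buf='VZZUY' cursor=5
After op 6 (delete): buf='VZZUY' cursor=5
After op 7 (backspace): buf='VZZU' cursor=4
After op 8 (right): buf='VZZU' cursor=4
After op 9 (backspace): buf='VZZ' cursor=3
After op 10 (right): buf='VZZ' cursor=3
After op 11 (insert('E')): buf='VZZE' cursor=4

Answer: VZZE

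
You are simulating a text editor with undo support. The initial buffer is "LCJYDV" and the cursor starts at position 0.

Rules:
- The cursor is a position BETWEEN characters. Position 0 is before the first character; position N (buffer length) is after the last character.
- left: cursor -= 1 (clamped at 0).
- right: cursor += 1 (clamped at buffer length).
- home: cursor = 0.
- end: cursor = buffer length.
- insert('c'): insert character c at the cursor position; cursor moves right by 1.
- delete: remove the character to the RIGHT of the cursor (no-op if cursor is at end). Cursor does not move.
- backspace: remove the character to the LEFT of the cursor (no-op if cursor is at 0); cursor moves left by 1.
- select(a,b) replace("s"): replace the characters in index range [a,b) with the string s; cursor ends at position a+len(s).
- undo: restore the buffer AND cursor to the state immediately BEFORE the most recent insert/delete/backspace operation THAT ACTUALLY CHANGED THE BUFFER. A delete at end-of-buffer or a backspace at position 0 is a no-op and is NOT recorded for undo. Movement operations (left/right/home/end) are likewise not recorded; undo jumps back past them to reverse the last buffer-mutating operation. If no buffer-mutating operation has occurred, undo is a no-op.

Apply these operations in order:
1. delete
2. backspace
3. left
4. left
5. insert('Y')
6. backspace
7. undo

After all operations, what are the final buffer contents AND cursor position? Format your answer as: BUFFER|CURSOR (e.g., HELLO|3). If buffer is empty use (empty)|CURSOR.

After op 1 (delete): buf='CJYDV' cursor=0
After op 2 (backspace): buf='CJYDV' cursor=0
After op 3 (left): buf='CJYDV' cursor=0
After op 4 (left): buf='CJYDV' cursor=0
After op 5 (insert('Y')): buf='YCJYDV' cursor=1
After op 6 (backspace): buf='CJYDV' cursor=0
After op 7 (undo): buf='YCJYDV' cursor=1

Answer: YCJYDV|1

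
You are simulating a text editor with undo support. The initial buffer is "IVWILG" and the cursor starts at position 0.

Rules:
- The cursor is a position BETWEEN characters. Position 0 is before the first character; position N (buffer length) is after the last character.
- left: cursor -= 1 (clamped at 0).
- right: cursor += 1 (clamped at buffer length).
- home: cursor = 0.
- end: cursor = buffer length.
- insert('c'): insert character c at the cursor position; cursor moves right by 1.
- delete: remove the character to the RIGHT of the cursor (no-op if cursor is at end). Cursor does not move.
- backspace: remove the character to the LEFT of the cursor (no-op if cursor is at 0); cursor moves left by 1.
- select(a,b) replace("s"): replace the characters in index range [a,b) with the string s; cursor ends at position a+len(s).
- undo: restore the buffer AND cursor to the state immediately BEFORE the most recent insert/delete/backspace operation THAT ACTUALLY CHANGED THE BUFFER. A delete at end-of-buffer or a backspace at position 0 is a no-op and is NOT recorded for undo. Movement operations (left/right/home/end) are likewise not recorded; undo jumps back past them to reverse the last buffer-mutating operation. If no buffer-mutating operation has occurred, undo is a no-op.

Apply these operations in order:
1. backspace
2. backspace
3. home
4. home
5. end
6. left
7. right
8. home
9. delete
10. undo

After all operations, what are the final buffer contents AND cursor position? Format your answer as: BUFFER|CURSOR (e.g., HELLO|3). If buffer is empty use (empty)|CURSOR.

After op 1 (backspace): buf='IVWILG' cursor=0
After op 2 (backspace): buf='IVWILG' cursor=0
After op 3 (home): buf='IVWILG' cursor=0
After op 4 (home): buf='IVWILG' cursor=0
After op 5 (end): buf='IVWILG' cursor=6
After op 6 (left): buf='IVWILG' cursor=5
After op 7 (right): buf='IVWILG' cursor=6
After op 8 (home): buf='IVWILG' cursor=0
After op 9 (delete): buf='VWILG' cursor=0
After op 10 (undo): buf='IVWILG' cursor=0

Answer: IVWILG|0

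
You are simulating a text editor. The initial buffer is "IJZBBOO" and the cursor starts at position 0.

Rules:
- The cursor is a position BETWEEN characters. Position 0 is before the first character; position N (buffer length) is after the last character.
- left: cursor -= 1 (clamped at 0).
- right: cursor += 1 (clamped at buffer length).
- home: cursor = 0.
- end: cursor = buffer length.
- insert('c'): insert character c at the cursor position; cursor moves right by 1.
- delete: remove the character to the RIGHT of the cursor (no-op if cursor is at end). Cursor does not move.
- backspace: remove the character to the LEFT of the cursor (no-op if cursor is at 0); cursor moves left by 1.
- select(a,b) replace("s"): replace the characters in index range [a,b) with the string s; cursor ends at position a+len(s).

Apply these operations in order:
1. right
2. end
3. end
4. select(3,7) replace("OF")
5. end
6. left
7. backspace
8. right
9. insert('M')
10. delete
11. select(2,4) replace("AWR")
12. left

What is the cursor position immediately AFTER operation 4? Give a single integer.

After op 1 (right): buf='IJZBBOO' cursor=1
After op 2 (end): buf='IJZBBOO' cursor=7
After op 3 (end): buf='IJZBBOO' cursor=7
After op 4 (select(3,7) replace("OF")): buf='IJZOF' cursor=5

Answer: 5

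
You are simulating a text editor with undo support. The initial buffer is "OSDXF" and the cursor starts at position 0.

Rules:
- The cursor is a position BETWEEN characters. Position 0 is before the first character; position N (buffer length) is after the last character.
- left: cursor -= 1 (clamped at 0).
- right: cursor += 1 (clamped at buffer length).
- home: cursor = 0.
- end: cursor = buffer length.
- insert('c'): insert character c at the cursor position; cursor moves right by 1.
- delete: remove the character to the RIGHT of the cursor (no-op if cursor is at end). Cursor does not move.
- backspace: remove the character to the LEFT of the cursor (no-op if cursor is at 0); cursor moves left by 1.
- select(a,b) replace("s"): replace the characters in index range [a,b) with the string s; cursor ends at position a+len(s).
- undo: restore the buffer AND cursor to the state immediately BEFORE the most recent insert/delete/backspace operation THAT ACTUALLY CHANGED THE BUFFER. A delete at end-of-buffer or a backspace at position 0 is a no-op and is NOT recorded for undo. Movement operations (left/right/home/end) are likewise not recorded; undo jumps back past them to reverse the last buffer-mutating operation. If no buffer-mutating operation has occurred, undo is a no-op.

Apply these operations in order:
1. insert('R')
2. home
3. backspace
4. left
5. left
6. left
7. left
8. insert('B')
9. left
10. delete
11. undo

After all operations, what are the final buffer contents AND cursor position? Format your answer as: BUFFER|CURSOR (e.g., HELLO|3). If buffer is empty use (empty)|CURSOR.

After op 1 (insert('R')): buf='ROSDXF' cursor=1
After op 2 (home): buf='ROSDXF' cursor=0
After op 3 (backspace): buf='ROSDXF' cursor=0
After op 4 (left): buf='ROSDXF' cursor=0
After op 5 (left): buf='ROSDXF' cursor=0
After op 6 (left): buf='ROSDXF' cursor=0
After op 7 (left): buf='ROSDXF' cursor=0
After op 8 (insert('B')): buf='BROSDXF' cursor=1
After op 9 (left): buf='BROSDXF' cursor=0
After op 10 (delete): buf='ROSDXF' cursor=0
After op 11 (undo): buf='BROSDXF' cursor=0

Answer: BROSDXF|0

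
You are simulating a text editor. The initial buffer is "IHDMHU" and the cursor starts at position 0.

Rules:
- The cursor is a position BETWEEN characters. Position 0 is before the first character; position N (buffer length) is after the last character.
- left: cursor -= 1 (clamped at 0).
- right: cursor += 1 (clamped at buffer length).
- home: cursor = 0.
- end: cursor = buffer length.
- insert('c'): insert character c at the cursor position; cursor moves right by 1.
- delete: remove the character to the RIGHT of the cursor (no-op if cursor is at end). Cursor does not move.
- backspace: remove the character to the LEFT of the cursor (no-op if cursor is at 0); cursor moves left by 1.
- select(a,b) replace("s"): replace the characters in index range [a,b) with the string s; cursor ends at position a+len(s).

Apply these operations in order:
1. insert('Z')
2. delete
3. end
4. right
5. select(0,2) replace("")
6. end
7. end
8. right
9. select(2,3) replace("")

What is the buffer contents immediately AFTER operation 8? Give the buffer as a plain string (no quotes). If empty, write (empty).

After op 1 (insert('Z')): buf='ZIHDMHU' cursor=1
After op 2 (delete): buf='ZHDMHU' cursor=1
After op 3 (end): buf='ZHDMHU' cursor=6
After op 4 (right): buf='ZHDMHU' cursor=6
After op 5 (select(0,2) replace("")): buf='DMHU' cursor=0
After op 6 (end): buf='DMHU' cursor=4
After op 7 (end): buf='DMHU' cursor=4
After op 8 (right): buf='DMHU' cursor=4

Answer: DMHU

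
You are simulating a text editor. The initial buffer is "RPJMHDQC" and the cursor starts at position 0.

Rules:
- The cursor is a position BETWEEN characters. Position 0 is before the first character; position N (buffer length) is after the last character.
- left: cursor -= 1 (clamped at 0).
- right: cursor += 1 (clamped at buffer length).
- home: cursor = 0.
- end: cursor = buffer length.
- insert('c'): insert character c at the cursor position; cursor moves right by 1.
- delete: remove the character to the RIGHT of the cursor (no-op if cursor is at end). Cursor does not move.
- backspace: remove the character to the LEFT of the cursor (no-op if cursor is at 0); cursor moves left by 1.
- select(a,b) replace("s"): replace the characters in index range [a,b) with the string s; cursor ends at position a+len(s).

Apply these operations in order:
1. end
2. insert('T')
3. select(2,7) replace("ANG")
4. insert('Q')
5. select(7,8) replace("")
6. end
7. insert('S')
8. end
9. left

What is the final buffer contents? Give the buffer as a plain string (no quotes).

After op 1 (end): buf='RPJMHDQC' cursor=8
After op 2 (insert('T')): buf='RPJMHDQCT' cursor=9
After op 3 (select(2,7) replace("ANG")): buf='RPANGCT' cursor=5
After op 4 (insert('Q')): buf='RPANGQCT' cursor=6
After op 5 (select(7,8) replace("")): buf='RPANGQC' cursor=7
After op 6 (end): buf='RPANGQC' cursor=7
After op 7 (insert('S')): buf='RPANGQCS' cursor=8
After op 8 (end): buf='RPANGQCS' cursor=8
After op 9 (left): buf='RPANGQCS' cursor=7

Answer: RPANGQCS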